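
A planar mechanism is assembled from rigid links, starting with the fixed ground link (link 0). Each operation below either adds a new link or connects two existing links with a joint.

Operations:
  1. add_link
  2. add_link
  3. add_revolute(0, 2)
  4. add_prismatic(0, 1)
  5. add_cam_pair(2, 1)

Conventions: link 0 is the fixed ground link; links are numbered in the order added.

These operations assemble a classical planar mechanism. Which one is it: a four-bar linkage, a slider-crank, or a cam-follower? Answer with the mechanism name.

links: 3 (incl. ground); joints: 1 revolute, 1 prismatic, 1 higher (cam) pair, forming one closed loop
3 links, revolute + prismatic + higher pair in one loop → cam-follower

cam-follower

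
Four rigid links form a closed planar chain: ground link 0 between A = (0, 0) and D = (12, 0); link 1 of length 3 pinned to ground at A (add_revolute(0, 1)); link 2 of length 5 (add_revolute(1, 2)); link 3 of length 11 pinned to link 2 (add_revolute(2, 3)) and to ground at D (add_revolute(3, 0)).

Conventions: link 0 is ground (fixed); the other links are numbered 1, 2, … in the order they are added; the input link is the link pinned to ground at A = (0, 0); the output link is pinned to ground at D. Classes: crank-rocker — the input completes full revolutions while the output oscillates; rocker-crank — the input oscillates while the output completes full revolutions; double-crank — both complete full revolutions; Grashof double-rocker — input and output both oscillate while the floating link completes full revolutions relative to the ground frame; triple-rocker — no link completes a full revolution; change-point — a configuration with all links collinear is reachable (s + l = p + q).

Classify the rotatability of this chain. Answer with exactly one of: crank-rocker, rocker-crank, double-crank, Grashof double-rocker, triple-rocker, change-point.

lengths: ground=12, input=3, coupler=5, output=11
sorted: s=3 (shortest), l=12 (longest), p+q=16
s + l = 15 vs p + q = 16
s + l < p + q (Grashof) with shortest = input link → crank-rocker

crank-rocker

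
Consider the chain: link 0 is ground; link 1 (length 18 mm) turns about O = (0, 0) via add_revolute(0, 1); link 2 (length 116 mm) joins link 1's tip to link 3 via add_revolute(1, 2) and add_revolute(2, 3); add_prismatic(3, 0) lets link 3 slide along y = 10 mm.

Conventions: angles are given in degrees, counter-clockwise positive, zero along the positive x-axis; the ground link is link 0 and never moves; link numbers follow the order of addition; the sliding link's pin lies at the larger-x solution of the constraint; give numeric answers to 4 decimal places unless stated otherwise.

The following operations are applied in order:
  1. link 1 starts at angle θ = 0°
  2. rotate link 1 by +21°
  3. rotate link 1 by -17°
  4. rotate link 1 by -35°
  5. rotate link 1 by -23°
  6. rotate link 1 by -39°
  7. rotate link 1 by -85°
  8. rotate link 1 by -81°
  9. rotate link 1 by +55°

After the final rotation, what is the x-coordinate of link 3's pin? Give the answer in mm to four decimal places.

geometry: r = 18 mm, L = 116 mm, e = 10 mm; θ starts at 0°
rotate link 1 by +21°: θ ← 0° +21° = 21°
rotate link 1 by -17°: θ ← 21° -17° = 4°
rotate link 1 by -35°: θ ← 4° -35° = -31°
rotate link 1 by -23°: θ ← -31° -23° = -54°
rotate link 1 by -39°: θ ← -54° -39° = -93°
rotate link 1 by -85°: θ ← -93° -85° = -178°
rotate link 1 by -81°: θ ← -178° -81° = -259°
rotate link 1 by +55°: θ ← -259° +55° = -204°
crank pin P = (r cos θ, r sin θ) = (-16.443818, 7.321260)
h = r sin θ − e = 7.321260 − 10 = -2.678740
x = r cos θ + √(L² − h²) = -16.443818 + 115.969066 = 99.525248

99.5252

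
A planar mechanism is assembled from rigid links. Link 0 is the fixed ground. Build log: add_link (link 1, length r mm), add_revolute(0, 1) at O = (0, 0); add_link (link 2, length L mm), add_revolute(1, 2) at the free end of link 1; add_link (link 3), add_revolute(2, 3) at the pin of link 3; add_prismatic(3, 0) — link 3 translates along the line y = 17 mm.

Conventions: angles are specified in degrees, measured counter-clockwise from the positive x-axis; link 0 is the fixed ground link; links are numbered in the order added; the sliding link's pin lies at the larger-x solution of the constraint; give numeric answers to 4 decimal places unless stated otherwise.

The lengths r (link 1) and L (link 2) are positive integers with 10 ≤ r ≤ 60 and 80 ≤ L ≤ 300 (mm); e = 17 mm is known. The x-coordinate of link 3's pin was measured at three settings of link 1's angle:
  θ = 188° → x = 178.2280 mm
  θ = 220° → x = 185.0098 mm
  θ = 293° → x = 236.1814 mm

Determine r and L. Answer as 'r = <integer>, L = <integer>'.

constraint per measurement: (x − r cos θ)² + (r sin θ − e)² = L²
subtracting the θ₁ and θ₂ equations cancels the r² and L² terms:
r = (x₁² − x₂²) / (2[(x₁cos θ₁ + e sin θ₁) − (x₂cos θ₂ + e sin θ₂)]) = 47.0002 → r = 47
L² = (x₁ − r cos θ₁)² + (r sin θ₁ − e)² = 51076.0074 → L = 226.0000 → L = 226
check at θ₃=293°: x = 236.1814 (printed 236.1814) ✓

r = 47, L = 226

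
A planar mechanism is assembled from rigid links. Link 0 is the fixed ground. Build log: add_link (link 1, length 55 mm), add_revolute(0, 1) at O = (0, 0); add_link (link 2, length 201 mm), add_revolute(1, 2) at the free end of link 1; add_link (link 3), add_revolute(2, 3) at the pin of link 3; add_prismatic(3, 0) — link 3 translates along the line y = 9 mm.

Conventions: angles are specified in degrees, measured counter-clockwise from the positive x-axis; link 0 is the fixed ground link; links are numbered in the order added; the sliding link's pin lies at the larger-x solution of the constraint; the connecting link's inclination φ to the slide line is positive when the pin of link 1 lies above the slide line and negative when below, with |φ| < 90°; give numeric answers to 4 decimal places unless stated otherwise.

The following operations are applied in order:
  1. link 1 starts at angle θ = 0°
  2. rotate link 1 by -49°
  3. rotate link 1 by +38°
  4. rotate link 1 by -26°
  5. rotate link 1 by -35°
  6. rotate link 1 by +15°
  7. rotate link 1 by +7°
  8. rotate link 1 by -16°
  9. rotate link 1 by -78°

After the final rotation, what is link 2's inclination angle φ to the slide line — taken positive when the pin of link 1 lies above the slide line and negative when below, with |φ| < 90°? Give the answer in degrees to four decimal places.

geometry: r = 55 mm, L = 201 mm, e = 9 mm; θ starts at 0°
rotate link 1 by -49°: θ ← 0° -49° = -49°
rotate link 1 by +38°: θ ← -49° +38° = -11°
rotate link 1 by -26°: θ ← -11° -26° = -37°
rotate link 1 by -35°: θ ← -37° -35° = -72°
rotate link 1 by +15°: θ ← -72° +15° = -57°
rotate link 1 by +7°: θ ← -57° +7° = -50°
rotate link 1 by -16°: θ ← -50° -16° = -66°
rotate link 1 by -78°: θ ← -66° -78° = -144°
h = r sin θ − e = -32.328189 − 9 = -41.328189
sin φ = h / L = -41.328189 / 201 = -0.20561288
φ = arcsin(-0.20561288) = -11.865379°

-11.8654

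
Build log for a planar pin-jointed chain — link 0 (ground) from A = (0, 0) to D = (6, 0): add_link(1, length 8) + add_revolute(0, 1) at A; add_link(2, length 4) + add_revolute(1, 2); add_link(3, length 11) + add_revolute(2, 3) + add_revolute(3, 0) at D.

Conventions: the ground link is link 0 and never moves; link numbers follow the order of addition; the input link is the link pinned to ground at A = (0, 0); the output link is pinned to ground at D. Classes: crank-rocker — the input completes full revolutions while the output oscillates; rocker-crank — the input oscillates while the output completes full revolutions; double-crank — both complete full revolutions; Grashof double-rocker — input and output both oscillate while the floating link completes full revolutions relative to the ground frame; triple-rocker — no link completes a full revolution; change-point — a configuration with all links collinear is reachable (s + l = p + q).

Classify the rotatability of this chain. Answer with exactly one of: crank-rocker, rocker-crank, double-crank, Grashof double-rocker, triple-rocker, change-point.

lengths: ground=6, input=8, coupler=4, output=11
sorted: s=4 (shortest), l=11 (longest), p+q=14
s + l = 15 vs p + q = 14
s + l > p + q → non-Grashof → no link fully rotates → triple-rocker

triple-rocker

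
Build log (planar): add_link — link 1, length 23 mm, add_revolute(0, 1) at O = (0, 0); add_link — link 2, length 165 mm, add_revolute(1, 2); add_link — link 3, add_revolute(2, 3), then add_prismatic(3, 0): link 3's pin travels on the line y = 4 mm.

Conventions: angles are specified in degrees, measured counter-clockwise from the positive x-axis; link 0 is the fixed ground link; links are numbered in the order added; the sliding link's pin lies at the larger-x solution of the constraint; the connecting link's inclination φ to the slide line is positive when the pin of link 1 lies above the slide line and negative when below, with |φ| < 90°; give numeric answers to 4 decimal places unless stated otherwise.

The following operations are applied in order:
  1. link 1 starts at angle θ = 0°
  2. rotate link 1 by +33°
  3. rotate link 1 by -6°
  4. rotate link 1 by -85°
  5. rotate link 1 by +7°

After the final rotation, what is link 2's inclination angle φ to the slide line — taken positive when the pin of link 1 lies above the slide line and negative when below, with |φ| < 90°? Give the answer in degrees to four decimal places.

geometry: r = 23 mm, L = 165 mm, e = 4 mm; θ starts at 0°
rotate link 1 by +33°: θ ← 0° +33° = 33°
rotate link 1 by -6°: θ ← 33° -6° = 27°
rotate link 1 by -85°: θ ← 27° -85° = -58°
rotate link 1 by +7°: θ ← -58° +7° = -51°
h = r sin θ − e = -17.874357 − 4 = -21.874357
sin φ = h / L = -21.874357 / 165 = -0.13257186
φ = arcsin(-0.13257186) = -7.618236°

-7.6182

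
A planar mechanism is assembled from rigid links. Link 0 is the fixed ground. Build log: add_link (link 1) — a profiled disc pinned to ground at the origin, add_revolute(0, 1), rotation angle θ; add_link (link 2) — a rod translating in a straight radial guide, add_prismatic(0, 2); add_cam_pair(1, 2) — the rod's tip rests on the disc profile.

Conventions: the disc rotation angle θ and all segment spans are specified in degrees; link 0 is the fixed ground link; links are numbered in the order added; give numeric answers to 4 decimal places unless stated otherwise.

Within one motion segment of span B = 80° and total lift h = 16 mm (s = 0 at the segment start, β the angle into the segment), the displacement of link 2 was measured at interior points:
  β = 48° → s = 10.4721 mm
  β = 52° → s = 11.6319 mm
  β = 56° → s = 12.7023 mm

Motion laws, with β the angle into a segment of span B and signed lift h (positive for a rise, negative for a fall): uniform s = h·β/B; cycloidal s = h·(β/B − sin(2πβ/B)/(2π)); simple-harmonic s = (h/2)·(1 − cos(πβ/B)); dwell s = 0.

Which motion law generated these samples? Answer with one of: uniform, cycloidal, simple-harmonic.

candidates at β/B = r: uniform s = h·r (linear in β); cycloidal s = h·(r − sin(2πr)/(2π)); simple-harmonic s = (h/2)(1 − cos(πr))
β=48°: printed 10.4721 | uniform 9.6000, cycloidal 11.0968, simple-harmonic 10.4721
β=52°: printed 11.6319 | uniform 10.4000, cycloidal 12.4601, simple-harmonic 11.6319
β=56°: printed 12.7023 | uniform 11.2000, cycloidal 13.6218, simple-harmonic 12.7023
only one law matches every sample → simple-harmonic

simple-harmonic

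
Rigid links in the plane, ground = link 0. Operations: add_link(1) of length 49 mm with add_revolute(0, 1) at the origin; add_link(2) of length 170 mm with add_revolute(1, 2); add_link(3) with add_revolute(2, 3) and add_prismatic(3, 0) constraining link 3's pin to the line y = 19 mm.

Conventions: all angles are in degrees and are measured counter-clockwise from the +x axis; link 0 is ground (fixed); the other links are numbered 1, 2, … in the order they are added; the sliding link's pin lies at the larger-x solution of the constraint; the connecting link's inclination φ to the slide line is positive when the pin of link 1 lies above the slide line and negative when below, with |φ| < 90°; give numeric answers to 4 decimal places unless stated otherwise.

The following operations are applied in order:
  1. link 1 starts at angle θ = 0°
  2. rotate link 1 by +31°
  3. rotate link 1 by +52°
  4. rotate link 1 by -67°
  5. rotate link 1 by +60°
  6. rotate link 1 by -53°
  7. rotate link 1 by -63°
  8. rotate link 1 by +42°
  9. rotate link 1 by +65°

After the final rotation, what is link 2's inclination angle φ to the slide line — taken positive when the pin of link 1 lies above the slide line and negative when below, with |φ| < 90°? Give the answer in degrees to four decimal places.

geometry: r = 49 mm, L = 170 mm, e = 19 mm; θ starts at 0°
rotate link 1 by +31°: θ ← 0° +31° = 31°
rotate link 1 by +52°: θ ← 31° +52° = 83°
rotate link 1 by -67°: θ ← 83° -67° = 16°
rotate link 1 by +60°: θ ← 16° +60° = 76°
rotate link 1 by -53°: θ ← 76° -53° = 23°
rotate link 1 by -63°: θ ← 23° -63° = -40°
rotate link 1 by +42°: θ ← -40° +42° = 2°
rotate link 1 by +65°: θ ← 2° +65° = 67°
h = r sin θ − e = 45.104738 − 19 = 26.104738
sin φ = h / L = 26.104738 / 170 = 0.15355728
φ = arcsin(0.15355728) = 8.833133°

8.8331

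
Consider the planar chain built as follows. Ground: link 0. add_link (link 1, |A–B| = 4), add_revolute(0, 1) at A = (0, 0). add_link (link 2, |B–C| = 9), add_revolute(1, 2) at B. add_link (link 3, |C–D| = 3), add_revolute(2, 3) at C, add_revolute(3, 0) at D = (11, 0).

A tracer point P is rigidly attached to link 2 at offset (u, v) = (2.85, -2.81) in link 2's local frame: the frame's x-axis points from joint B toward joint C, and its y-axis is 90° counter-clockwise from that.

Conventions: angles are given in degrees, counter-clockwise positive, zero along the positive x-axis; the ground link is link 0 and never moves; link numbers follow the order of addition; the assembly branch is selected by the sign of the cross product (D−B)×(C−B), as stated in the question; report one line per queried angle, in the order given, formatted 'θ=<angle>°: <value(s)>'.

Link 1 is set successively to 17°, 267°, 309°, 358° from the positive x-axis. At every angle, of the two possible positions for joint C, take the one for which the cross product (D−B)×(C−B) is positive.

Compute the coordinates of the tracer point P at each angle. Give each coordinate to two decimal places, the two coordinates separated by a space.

A=(0,0), D=(11.00,0)
θ=17°: B = A + 4.00·(cos17°, sin17°) = (3.8252, 1.1695)
θ=17°: |BD| = 7.2695
θ=17°: circle(B,9.00) ∩ circle(D,3.00): a=8.5870, h=2.6952
θ=17°:   candidates: C₊=(12.7339,2.4482) cross=19.593; C₋=(11.8667,-2.8721) cross=-19.593
θ=17°:   branch + wants cross > 0 → take C=(12.7339,2.4482) (cross=19.593)
θ=17°: ex = (C−B)/|BC| = (0.9899,0.1421); ey = (-0.1421,0.9899)
θ=17°: P = B + 2.85·ex + -2.81·ey = (7.0455,-1.2071)
θ=267°: B = A + 4.00·(cos267°, sin267°) = (-0.2093, -3.9945)
θ=267°: |BD| = 11.8998
θ=267°: circle(B,9.00) ∩ circle(D,3.00): a=8.9752, h=0.6682
θ=267°:   candidates: C₊=(8.0208,-0.3524) cross=7.951; C₋=(8.4693,-1.6111) cross=-7.951
θ=267°:   branch + wants cross > 0 → take C=(8.0208,-0.3524) (cross=7.951)
θ=267°: ex = (C−B)/|BC| = (0.9145,0.4047); ey = (-0.4047,0.9145)
θ=267°: P = B + 2.85·ex + -2.81·ey = (3.5340,-5.4108)
θ=309°: B = A + 4.00·(cos309°, sin309°) = (2.5173, -3.1086)
θ=309°: |BD| = 9.0344
θ=309°: circle(B,9.00) ∩ circle(D,3.00): a=8.5020, h=2.9524
θ=309°:   candidates: C₊=(9.4842,2.5889) cross=26.673; C₋=(11.5160,-2.9553) cross=-26.673
θ=309°:   branch + wants cross > 0 → take C=(9.4842,2.5889) (cross=26.673)
θ=309°: ex = (C−B)/|BC| = (0.7741,0.6331); ey = (-0.6331,0.7741)
θ=309°: P = B + 2.85·ex + -2.81·ey = (6.5024,-3.4796)
θ=358°: B = A + 4.00·(cos358°, sin358°) = (3.9976, -0.1396)
θ=358°: |BD| = 7.0038
θ=358°: circle(B,9.00) ∩ circle(D,3.00): a=8.6420, h=2.5133
θ=358°:   candidates: C₊=(12.5877,2.5454) cross=17.603; C₋=(12.6879,-2.4801) cross=-17.603
θ=358°:   branch + wants cross > 0 → take C=(12.5877,2.5454) (cross=17.603)
θ=358°: ex = (C−B)/|BC| = (0.9545,0.2983); ey = (-0.2983,0.9545)
θ=358°: P = B + 2.85·ex + -2.81·ey = (7.5561,-1.9714)

θ=17°: 7.05 -1.21
θ=267°: 3.53 -5.41
θ=309°: 6.50 -3.48
θ=358°: 7.56 -1.97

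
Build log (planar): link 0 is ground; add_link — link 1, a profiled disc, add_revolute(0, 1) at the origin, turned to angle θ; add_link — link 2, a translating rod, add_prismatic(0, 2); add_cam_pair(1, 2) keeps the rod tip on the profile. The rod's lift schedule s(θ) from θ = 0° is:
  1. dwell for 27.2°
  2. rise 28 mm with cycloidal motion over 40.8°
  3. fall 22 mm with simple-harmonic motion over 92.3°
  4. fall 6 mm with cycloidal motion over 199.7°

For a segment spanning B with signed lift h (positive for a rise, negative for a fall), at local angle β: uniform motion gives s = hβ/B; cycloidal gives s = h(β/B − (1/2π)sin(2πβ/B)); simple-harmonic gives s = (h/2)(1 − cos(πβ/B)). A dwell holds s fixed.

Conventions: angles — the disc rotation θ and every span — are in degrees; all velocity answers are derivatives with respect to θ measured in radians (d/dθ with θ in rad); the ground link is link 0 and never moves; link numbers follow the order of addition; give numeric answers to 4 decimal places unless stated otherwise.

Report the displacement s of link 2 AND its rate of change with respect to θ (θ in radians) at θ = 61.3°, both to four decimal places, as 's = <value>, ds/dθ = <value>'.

seg 1 [0°–27.2°] dwell: s stays 0.0000
seg 2 [27.2°–68°] cycloidal, h=28: θ=61.3° here. β=34.1, B=40.8. 28·(0.8358 − sin(2π·0.8358)/(2π)) = 27.2265 → s = 27.2265
velocity in seg [27.2°–68°] (cycloidal), θ in radians: β = 34.1° = 0.5952 rad, B = 40.8° = 0.7121 rad; ds/dθ = (h/B)(1 − cos(2πβ/B)) = (28/0.7121)(1 − cos(2π·0.8358)) = 19.138259 mm/rad

s = 27.2265, ds/dθ = 19.1383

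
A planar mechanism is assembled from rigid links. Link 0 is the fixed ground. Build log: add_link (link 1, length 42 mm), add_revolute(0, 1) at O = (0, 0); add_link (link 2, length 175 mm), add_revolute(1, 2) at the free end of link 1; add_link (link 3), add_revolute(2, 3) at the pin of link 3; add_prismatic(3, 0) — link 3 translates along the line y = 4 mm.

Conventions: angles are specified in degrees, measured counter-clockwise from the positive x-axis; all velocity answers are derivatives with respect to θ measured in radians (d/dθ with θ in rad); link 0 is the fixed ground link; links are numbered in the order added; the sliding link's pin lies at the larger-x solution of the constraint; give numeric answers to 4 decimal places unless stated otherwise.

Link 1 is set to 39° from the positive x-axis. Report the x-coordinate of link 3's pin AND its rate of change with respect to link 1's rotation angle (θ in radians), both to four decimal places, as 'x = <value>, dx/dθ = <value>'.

geometry: r = 42 mm, L = 175 mm, e = 4 mm
crank pin P = (r cos θ, r sin θ) = (32.640130, 26.431456)
h = r sin θ − e = 26.431456 − 4 = 22.431456
x = r cos θ + √(L² − h²) = 32.640130 + 173.556417 = 206.196547
dx/dθ = −r sin θ − h·r cos θ/√(L² − h²) (θ in radians; h = 22.431456) = -30.650060

x = 206.1965, dx/dθ = -30.6501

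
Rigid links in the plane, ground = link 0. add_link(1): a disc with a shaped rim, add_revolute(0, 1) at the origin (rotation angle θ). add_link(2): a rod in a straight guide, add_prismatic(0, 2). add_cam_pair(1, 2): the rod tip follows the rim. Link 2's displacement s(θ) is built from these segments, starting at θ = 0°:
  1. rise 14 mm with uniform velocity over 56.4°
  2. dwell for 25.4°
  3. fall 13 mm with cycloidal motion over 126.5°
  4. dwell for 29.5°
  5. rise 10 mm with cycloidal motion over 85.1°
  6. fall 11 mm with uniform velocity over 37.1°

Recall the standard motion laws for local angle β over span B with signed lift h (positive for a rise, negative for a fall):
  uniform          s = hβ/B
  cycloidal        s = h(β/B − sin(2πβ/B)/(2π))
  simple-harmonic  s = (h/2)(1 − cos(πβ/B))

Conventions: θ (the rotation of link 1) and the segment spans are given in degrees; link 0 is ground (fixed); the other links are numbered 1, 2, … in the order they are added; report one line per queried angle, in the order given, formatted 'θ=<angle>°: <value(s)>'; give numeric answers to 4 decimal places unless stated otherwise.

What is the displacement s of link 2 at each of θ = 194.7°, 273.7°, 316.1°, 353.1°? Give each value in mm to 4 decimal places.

segment 1 (0° to 56.4°, uniform, h = 14) is passed completely: s = 0.0000 + (14) = 14.0000
segment 2 (56.4° to 81.8°, dwell): s unchanged at 14.0000
θ = 194.7° falls in segment 3 (81.8° to 208.3°, cycloidal, h = -13): β = 194.7 − 81.8 = 112.9°, B = 126.5°; Δs = -13·(0.8925 − sin(2π·0.8925)/(2π)) = -12.8961; s = 14.0000 − 12.8961 = 1.1039
segment 3 (81.8° to 208.3°, cycloidal, h = -13) is passed completely: s = 14.0000 + (-13) = 1.0000
segment 4 (208.3° to 237.8°, dwell): s unchanged at 1.0000
θ = 273.7° falls in segment 5 (237.8° to 322.9°, cycloidal, h = 10): β = 273.7 − 237.8 = 35.9°, B = 85.1°; Δs = 10·(0.4219 − sin(2π·0.4219)/(2π)) = 3.4682; s = 1.0000 + 3.4682 = 4.4682
θ = 316.1° falls in segment 5 (237.8° to 322.9°, cycloidal, h = 10): β = 316.1 − 237.8 = 78.3°, B = 85.1°; Δs = 10·(0.9201 − sin(2π·0.9201)/(2π)) = 9.9669; s = 1.0000 + 9.9669 = 10.9669
segment 5 (237.8° to 322.9°, cycloidal, h = 10) is passed completely: s = 1.0000 + (10) = 11.0000
θ = 353.1° falls in segment 6 (322.9° to 360°, uniform, h = -11): β = 353.1 − 322.9 = 30.2°, B = 37.1°; Δs = -11·30.2/37.1 = -8.9542; s = 11.0000 − 8.9542 = 2.0458

θ=194.7°: 1.1039
θ=273.7°: 4.4682
θ=316.1°: 10.9669
θ=353.1°: 2.0458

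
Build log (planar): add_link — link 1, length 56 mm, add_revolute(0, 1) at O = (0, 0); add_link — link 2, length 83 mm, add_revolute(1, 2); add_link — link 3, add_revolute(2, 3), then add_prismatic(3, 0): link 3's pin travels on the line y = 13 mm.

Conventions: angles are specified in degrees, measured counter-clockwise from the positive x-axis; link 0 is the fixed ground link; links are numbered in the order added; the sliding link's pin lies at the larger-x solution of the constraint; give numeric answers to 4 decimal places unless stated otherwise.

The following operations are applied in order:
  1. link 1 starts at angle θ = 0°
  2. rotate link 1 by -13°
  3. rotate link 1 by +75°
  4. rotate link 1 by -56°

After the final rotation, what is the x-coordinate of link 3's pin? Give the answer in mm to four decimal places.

geometry: r = 56 mm, L = 83 mm, e = 13 mm; θ starts at 0°
rotate link 1 by -13°: θ ← 0° -13° = -13°
rotate link 1 by +75°: θ ← -13° +75° = 62°
rotate link 1 by -56°: θ ← 62° -56° = 6°
crank pin P = (r cos θ, r sin θ) = (55.693226, 5.853594)
h = r sin θ − e = 5.853594 − 13 = -7.146406
x = r cos θ + √(L² − h²) = 55.693226 + 82.691770 = 138.384996

138.3850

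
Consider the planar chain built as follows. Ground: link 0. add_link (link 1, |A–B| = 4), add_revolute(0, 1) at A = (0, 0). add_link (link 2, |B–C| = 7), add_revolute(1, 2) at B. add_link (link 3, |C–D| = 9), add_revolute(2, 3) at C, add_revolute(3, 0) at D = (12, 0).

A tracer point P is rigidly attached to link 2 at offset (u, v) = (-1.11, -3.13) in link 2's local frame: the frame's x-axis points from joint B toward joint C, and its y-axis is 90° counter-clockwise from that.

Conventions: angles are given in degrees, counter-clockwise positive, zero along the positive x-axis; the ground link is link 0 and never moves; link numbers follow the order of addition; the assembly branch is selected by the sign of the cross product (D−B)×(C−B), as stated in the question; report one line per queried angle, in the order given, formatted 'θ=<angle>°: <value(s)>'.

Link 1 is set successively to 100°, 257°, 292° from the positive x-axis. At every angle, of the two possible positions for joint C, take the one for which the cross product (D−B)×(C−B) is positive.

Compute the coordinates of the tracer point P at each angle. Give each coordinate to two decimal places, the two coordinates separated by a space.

A=(0,0), D=(12.00,0)
θ=100°: B = A + 4.00·(cos100°, sin100°) = (-0.6946, 3.9392)
θ=100°: |BD| = 13.2917
θ=100°: circle(B,7.00) ∩ circle(D,9.00): a=5.4421, h=4.4027
θ=100°:   candidates: C₊=(5.8078,6.5312) cross=58.519; C₋=(3.1982,-1.8785) cross=-58.519
θ=100°:   branch + wants cross > 0 → take C=(5.8078,6.5312) (cross=58.519)
θ=100°: ex = (C−B)/|BC| = (0.9289,0.3703); ey = (-0.3703,0.9289)
θ=100°: P = B + -1.11·ex + -3.13·ey = (-0.5667,0.6207)
θ=257°: B = A + 4.00·(cos257°, sin257°) = (-0.8998, -3.8975)
θ=257°: |BD| = 13.4757
θ=257°: circle(B,7.00) ∩ circle(D,9.00): a=5.5505, h=4.2651
θ=257°:   candidates: C₊=(3.1799,1.7907) cross=57.476; C₋=(5.6471,-6.3750) cross=-57.476
θ=257°:   branch + wants cross > 0 → take C=(3.1799,1.7907) (cross=57.476)
θ=257°: ex = (C−B)/|BC| = (0.5828,0.8126); ey = (-0.8126,0.5828)
θ=257°: P = B + -1.11·ex + -3.13·ey = (0.9967,-6.6237)
θ=292°: B = A + 4.00·(cos292°, sin292°) = (1.4984, -3.7087)
θ=292°: |BD| = 11.1372
θ=292°: circle(B,7.00) ∩ circle(D,9.00): a=4.1320, h=5.6504
θ=292°:   candidates: C₊=(3.5130,2.9951) cross=62.929; C₋=(7.2762,-7.6606) cross=-62.929
θ=292°:   branch + wants cross > 0 → take C=(3.5130,2.9951) (cross=62.929)
θ=292°: ex = (C−B)/|BC| = (0.2878,0.9577); ey = (-0.9577,0.2878)
θ=292°: P = B + -1.11·ex + -3.13·ey = (4.1766,-5.6726)

θ=100°: -0.57 0.62
θ=257°: 1.00 -6.62
θ=292°: 4.18 -5.67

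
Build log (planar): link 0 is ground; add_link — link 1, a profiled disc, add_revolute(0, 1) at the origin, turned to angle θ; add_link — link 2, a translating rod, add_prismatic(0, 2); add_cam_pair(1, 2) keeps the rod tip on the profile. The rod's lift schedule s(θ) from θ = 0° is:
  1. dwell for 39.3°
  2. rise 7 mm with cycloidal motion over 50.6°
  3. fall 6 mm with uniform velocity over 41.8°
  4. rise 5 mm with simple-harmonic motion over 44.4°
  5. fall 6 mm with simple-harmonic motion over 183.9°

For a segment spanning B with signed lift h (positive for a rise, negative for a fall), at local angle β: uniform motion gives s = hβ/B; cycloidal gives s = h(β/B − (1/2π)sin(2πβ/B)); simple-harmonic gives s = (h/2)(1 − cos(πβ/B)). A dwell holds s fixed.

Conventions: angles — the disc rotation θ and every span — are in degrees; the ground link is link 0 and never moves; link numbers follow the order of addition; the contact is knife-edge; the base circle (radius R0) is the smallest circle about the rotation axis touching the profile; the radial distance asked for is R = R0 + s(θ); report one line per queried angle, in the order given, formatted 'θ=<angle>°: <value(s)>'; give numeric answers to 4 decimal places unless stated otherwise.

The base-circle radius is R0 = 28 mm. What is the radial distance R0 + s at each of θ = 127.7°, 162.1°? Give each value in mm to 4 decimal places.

seg 1 [0°–39.3°] dwell: s stays 0.0000
seg 2 [39.3°–89.9°] cycloidal, h=7: full span → s += 7 → s = 7.0000
seg 3 [89.9°–131.7°] uniform, h=-6: θ=127.7° here. β=37.8, B=41.8. -6·37.8/41.8 = -5.4258 → s = 1.5742
seg 3 [89.9°–131.7°] uniform, h=-6: full span → s += -6 → s = 1.0000
seg 4 [131.7°–176.1°] simple-harmonic, h=5: θ=162.1° here. β=30.4, B=44.4. 5/2·(1 − cos(π·0.6847)) = 3.8705 → s = 4.8705
θ=127.7°: R = R0 + s = 28 + 1.5742 = 29.5742
θ=162.1°: R = R0 + s = 28 + 4.8705 = 32.8705

θ=127.7°: 29.5742
θ=162.1°: 32.8705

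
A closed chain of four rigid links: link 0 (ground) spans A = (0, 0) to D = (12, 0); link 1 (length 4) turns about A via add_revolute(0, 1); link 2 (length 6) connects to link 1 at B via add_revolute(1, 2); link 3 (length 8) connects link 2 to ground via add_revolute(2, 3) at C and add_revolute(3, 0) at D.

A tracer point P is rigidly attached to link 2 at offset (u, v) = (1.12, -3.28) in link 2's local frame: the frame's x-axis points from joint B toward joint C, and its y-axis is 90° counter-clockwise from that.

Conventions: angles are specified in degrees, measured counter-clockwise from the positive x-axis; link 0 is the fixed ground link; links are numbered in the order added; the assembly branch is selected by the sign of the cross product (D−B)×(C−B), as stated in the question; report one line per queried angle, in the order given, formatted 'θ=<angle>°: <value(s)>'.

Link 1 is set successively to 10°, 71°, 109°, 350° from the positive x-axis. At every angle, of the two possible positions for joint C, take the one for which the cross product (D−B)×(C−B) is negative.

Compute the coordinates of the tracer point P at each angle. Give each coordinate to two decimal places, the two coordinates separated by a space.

A=(0,0), D=(12.00,0)
θ=10°: B = A + 4.00·(cos10°, sin10°) = (3.9392, 0.6946)
θ=10°: |BD| = 8.0906
θ=10°: circle(B,6.00) ∩ circle(D,8.00): a=2.3149, h=5.5354
θ=10°:   candidates: C₊=(6.7208,6.0109) cross=44.785; C₋=(5.7704,-5.0192) cross=-44.785
θ=10°:   branch - wants cross < 0 → take C=(5.7704,-5.0192) (cross=-44.785)
θ=10°: ex = (C−B)/|BC| = (0.3052,-0.9523); ey = (0.9523,0.3052)
θ=10°: P = B + 1.12·ex + -3.28·ey = (1.1575,-1.3730)
θ=71°: B = A + 4.00·(cos71°, sin71°) = (1.3023, 3.7821)
θ=71°: |BD| = 11.3466
θ=71°: circle(B,6.00) ∩ circle(D,8.00): a=4.4395, h=4.0362
θ=71°:   candidates: C₊=(6.8332,6.1077) cross=45.798; C₋=(4.1425,-1.5031) cross=-45.798
θ=71°:   branch - wants cross < 0 → take C=(4.1425,-1.5031) (cross=-45.798)
θ=71°: ex = (C−B)/|BC| = (0.4734,-0.8809); ey = (0.8809,0.4734)
θ=71°: P = B + 1.12·ex + -3.28·ey = (-1.0568,1.2429)
θ=109°: B = A + 4.00·(cos109°, sin109°) = (-1.3023, 3.7821)
θ=109°: |BD| = 13.8295
θ=109°: circle(B,6.00) ∩ circle(D,8.00): a=5.9024, h=1.0778
θ=109°:   candidates: C₊=(4.6699,3.2046) cross=14.905; C₋=(4.0804,1.1312) cross=-14.905
θ=109°:   branch - wants cross < 0 → take C=(4.0804,1.1312) (cross=-14.905)
θ=109°: ex = (C−B)/|BC| = (0.8971,-0.4418); ey = (0.4418,0.8971)
θ=109°: P = B + 1.12·ex + -3.28·ey = (-1.7466,0.3447)
θ=350°: B = A + 4.00·(cos350°, sin350°) = (3.9392, -0.6946)
θ=350°: |BD| = 8.0906
θ=350°: circle(B,6.00) ∩ circle(D,8.00): a=2.3149, h=5.5354
θ=350°:   candidates: C₊=(5.7704,5.0192) cross=44.785; C₋=(6.7208,-6.0109) cross=-44.785
θ=350°:   branch - wants cross < 0 → take C=(6.7208,-6.0109) (cross=-44.785)
θ=350°: ex = (C−B)/|BC| = (0.4636,-0.8860); ey = (0.8860,0.4636)
θ=350°: P = B + 1.12·ex + -3.28·ey = (1.5522,-3.2076)

θ=10°: 1.16 -1.37
θ=71°: -1.06 1.24
θ=109°: -1.75 0.34
θ=350°: 1.55 -3.21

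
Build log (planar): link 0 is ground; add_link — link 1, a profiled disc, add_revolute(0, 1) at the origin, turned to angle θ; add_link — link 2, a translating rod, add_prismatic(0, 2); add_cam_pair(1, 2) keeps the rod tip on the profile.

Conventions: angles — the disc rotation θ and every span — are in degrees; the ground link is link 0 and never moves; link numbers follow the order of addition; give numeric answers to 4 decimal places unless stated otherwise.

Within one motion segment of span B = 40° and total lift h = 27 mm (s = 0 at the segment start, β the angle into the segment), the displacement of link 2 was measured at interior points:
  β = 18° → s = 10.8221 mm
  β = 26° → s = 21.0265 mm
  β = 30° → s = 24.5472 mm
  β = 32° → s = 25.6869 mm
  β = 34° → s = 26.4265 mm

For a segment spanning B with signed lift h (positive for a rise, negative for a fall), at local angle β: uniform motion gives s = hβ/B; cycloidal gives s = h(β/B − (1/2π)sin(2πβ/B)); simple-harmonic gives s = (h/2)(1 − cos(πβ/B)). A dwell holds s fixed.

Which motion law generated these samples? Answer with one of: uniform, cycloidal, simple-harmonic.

candidates at β/B = r: uniform s = h·r (linear in β); cycloidal s = h·(r − sin(2πr)/(2π)); simple-harmonic s = (h/2)(1 − cos(πr))
β=18°: printed 10.8221 | uniform 12.1500, cycloidal 10.8221, simple-harmonic 11.3881
β=26°: printed 21.0265 | uniform 17.5500, cycloidal 21.0265, simple-harmonic 19.6289
β=30°: printed 24.5472 | uniform 20.2500, cycloidal 24.5472, simple-harmonic 23.0459
β=32°: printed 25.6869 | uniform 21.6000, cycloidal 25.6869, simple-harmonic 24.4217
β=34°: printed 26.4265 | uniform 22.9500, cycloidal 26.4265, simple-harmonic 25.5286
only one law matches every sample → cycloidal

cycloidal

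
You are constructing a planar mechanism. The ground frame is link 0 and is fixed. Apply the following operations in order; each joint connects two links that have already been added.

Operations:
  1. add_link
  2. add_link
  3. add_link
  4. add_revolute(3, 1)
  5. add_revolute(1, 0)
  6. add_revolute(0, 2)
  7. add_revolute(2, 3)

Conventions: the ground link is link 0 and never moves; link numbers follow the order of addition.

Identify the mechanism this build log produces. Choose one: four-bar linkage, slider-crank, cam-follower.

links: 4 (incl. ground); joints: 4 revolute, 0 prismatic, 0 higher (cam) pair, forming one closed loop
4 links in a single 4R loop → four-bar linkage

four-bar linkage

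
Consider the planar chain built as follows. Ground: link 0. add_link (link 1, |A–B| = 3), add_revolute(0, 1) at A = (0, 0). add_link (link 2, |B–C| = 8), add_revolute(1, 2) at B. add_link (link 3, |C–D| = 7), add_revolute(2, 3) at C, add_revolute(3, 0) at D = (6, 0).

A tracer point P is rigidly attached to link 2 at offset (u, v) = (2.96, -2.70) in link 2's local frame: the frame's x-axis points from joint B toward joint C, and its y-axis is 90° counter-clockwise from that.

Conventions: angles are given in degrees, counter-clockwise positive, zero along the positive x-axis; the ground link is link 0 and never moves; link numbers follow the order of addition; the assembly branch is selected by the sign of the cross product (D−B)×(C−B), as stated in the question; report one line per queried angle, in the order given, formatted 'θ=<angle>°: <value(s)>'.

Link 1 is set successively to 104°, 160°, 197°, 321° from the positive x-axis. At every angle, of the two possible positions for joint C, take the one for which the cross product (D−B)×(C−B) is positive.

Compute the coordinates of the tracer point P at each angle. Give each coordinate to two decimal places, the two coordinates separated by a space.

A=(0,0), D=(6.00,0)
θ=104°: B = A + 3.00·(cos104°, sin104°) = (-0.7258, 2.9109)
θ=104°: |BD| = 7.3287
θ=104°: circle(B,8.00) ∩ circle(D,7.00): a=4.6877, h=6.4827
θ=104°:   candidates: C₊=(6.1512,6.9984) cross=47.509; C₋=(1.0014,-4.9004) cross=-47.509
θ=104°:   branch + wants cross > 0 → take C=(6.1512,6.9984) (cross=47.509)
θ=104°: ex = (C−B)/|BC| = (0.8596,0.5109); ey = (-0.5109,0.8596)
θ=104°: P = B + 2.96·ex + -2.70·ey = (3.1982,2.1023)
θ=160°: B = A + 3.00·(cos160°, sin160°) = (-2.8191, 1.0261)
θ=160°: |BD| = 8.8786
θ=160°: circle(B,8.00) ∩ circle(D,7.00): a=5.2840, h=6.0066
θ=160°:   candidates: C₊=(3.1237,6.3818) cross=53.330; C₋=(1.7354,-5.5509) cross=-53.330
θ=160°:   branch + wants cross > 0 → take C=(3.1237,6.3818) (cross=53.330)
θ=160°: ex = (C−B)/|BC| = (0.7428,0.6695); ey = (-0.6695,0.7428)
θ=160°: P = B + 2.96·ex + -2.70·ey = (1.1873,1.0020)
θ=197°: B = A + 3.00·(cos197°, sin197°) = (-2.8689, -0.8771)
θ=197°: |BD| = 8.9122
θ=197°: circle(B,8.00) ∩ circle(D,7.00): a=5.2976, h=5.9946
θ=197°:   candidates: C₊=(1.8130,5.6097) cross=53.425; C₋=(2.9930,-6.3212) cross=-53.425
θ=197°:   branch + wants cross > 0 → take C=(1.8130,5.6097) (cross=53.425)
θ=197°: ex = (C−B)/|BC| = (0.5852,0.8109); ey = (-0.8109,0.5852)
θ=197°: P = B + 2.96·ex + -2.70·ey = (1.0527,-0.0571)
θ=321°: B = A + 3.00·(cos321°, sin321°) = (2.3314, -1.8880)
θ=321°: |BD| = 4.1259
θ=321°: circle(B,8.00) ∩ circle(D,7.00): a=3.8807, h=6.9957
θ=321°:   candidates: C₊=(2.5809,6.1081) cross=28.863; C₋=(8.9832,-6.3325) cross=-28.863
θ=321°:   branch + wants cross > 0 → take C=(2.5809,6.1081) (cross=28.863)
θ=321°: ex = (C−B)/|BC| = (0.0312,0.9995); ey = (-0.9995,0.0312)
θ=321°: P = B + 2.96·ex + -2.70·ey = (5.1224,0.9864)

θ=104°: 3.20 2.10
θ=160°: 1.19 1.00
θ=197°: 1.05 -0.06
θ=321°: 5.12 0.99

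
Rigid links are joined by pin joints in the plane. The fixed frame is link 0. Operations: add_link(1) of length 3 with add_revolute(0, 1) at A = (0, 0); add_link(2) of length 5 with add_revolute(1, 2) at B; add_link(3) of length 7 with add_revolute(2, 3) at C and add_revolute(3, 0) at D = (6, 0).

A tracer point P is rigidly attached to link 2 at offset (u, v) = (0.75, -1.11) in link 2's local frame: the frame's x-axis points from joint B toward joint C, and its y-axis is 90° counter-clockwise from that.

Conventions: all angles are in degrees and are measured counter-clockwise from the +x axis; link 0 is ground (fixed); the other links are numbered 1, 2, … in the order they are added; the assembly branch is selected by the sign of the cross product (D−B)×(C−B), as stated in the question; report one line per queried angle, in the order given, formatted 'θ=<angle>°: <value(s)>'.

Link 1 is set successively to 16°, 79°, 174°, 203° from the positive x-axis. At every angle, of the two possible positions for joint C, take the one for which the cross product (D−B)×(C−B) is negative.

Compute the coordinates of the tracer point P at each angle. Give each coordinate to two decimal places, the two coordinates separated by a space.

A=(0,0), D=(6.00,0)
θ=16°: B = A + 3.00·(cos16°, sin16°) = (2.8838, 0.8269)
θ=16°: |BD| = 3.2241
θ=16°: circle(B,5.00) ∩ circle(D,7.00): a=-2.1100, h=4.5330
θ=16°:   candidates: C₊=(2.0070,5.7494) cross=14.615; C₋=(-0.3182,-3.0133) cross=-14.615
θ=16°:   branch - wants cross < 0 → take C=(-0.3182,-3.0133) (cross=-14.615)
θ=16°: ex = (C−B)/|BC| = (-0.6404,-0.7680); ey = (0.7680,-0.6404)
θ=16°: P = B + 0.75·ex + -1.11·ey = (1.5510,0.9617)
θ=79°: B = A + 3.00·(cos79°, sin79°) = (0.5724, 2.9449)
θ=79°: |BD| = 6.1750
θ=79°: circle(B,5.00) ∩ circle(D,7.00): a=1.1442, h=4.8673
θ=79°:   candidates: C₊=(3.8994,6.6774) cross=30.056; C₋=(-0.7431,-1.8790) cross=-30.056
θ=79°:   branch - wants cross < 0 → take C=(-0.7431,-1.8790) (cross=-30.056)
θ=79°: ex = (C−B)/|BC| = (-0.2631,-0.9648); ey = (0.9648,-0.2631)
θ=79°: P = B + 0.75·ex + -1.11·ey = (-0.6958,2.5134)
θ=174°: B = A + 3.00·(cos174°, sin174°) = (-2.9836, 0.3136)
θ=174°: |BD| = 8.9890
θ=174°: circle(B,5.00) ∩ circle(D,7.00): a=3.1596, h=3.8752
θ=174°:   candidates: C₊=(0.3093,4.0762) cross=34.834; C₋=(0.0389,-3.6695) cross=-34.834
θ=174°:   branch - wants cross < 0 → take C=(0.0389,-3.6695) (cross=-34.834)
θ=174°: ex = (C−B)/|BC| = (0.6045,-0.7966); ey = (0.7966,0.6045)
θ=174°: P = B + 0.75·ex + -1.11·ey = (-3.4144,-0.9549)
θ=203°: B = A + 3.00·(cos203°, sin203°) = (-2.7615, -1.1722)
θ=203°: |BD| = 8.8396
θ=203°: circle(B,5.00) ∩ circle(D,7.00): a=3.0623, h=3.9525
θ=203°:   candidates: C₊=(-0.2504,3.1515) cross=34.939; C₋=(0.7978,-4.6837) cross=-34.939
θ=203°:   branch - wants cross < 0 → take C=(0.7978,-4.6837) (cross=-34.939)
θ=203°: ex = (C−B)/|BC| = (0.7119,-0.7023); ey = (0.7023,0.7119)
θ=203°: P = B + 0.75·ex + -1.11·ey = (-3.0072,-2.4891)

θ=16°: 1.55 0.96
θ=79°: -0.70 2.51
θ=174°: -3.41 -0.95
θ=203°: -3.01 -2.49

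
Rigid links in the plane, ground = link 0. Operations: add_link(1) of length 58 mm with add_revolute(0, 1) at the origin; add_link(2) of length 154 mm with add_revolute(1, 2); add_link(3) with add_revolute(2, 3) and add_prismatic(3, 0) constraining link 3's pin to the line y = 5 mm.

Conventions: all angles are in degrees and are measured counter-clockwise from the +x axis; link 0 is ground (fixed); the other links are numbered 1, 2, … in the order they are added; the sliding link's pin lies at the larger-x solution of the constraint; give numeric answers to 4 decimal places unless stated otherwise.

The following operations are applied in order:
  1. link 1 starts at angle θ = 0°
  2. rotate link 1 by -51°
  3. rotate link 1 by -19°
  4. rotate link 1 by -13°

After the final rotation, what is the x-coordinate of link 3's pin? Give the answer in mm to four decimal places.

geometry: r = 58 mm, L = 154 mm, e = 5 mm; θ starts at 0°
rotate link 1 by -51°: θ ← 0° -51° = -51°
rotate link 1 by -19°: θ ← -51° -19° = -70°
rotate link 1 by -13°: θ ← -70° -13° = -83°
crank pin P = (r cos θ, r sin θ) = (7.068422, -57.567677)
h = r sin θ − e = -57.567677 − 5 = -62.567677
x = r cos θ + √(L² − h²) = 7.068422 + 140.717042 = 147.785464

147.7855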